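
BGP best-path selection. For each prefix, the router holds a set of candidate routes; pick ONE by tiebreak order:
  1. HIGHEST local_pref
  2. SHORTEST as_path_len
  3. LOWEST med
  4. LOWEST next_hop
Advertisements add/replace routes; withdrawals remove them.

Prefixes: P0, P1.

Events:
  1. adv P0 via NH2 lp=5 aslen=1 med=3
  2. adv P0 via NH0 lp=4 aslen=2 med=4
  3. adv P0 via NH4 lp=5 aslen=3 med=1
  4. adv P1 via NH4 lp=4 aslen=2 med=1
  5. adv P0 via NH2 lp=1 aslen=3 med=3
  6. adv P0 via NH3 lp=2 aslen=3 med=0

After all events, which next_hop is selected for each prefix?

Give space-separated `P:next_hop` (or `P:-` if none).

Op 1: best P0=NH2 P1=-
Op 2: best P0=NH2 P1=-
Op 3: best P0=NH2 P1=-
Op 4: best P0=NH2 P1=NH4
Op 5: best P0=NH4 P1=NH4
Op 6: best P0=NH4 P1=NH4

Answer: P0:NH4 P1:NH4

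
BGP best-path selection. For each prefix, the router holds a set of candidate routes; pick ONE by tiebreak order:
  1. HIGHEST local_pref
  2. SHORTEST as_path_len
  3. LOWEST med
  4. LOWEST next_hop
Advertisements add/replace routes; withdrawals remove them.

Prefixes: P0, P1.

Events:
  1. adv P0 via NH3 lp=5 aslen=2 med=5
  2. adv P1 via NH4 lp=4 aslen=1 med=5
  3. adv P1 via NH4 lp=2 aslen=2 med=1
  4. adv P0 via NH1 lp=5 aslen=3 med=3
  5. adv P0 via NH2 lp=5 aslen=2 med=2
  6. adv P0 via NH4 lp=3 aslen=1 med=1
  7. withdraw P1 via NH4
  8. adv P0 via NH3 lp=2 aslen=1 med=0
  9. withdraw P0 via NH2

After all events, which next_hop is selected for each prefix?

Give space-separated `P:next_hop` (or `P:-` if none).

Answer: P0:NH1 P1:-

Derivation:
Op 1: best P0=NH3 P1=-
Op 2: best P0=NH3 P1=NH4
Op 3: best P0=NH3 P1=NH4
Op 4: best P0=NH3 P1=NH4
Op 5: best P0=NH2 P1=NH4
Op 6: best P0=NH2 P1=NH4
Op 7: best P0=NH2 P1=-
Op 8: best P0=NH2 P1=-
Op 9: best P0=NH1 P1=-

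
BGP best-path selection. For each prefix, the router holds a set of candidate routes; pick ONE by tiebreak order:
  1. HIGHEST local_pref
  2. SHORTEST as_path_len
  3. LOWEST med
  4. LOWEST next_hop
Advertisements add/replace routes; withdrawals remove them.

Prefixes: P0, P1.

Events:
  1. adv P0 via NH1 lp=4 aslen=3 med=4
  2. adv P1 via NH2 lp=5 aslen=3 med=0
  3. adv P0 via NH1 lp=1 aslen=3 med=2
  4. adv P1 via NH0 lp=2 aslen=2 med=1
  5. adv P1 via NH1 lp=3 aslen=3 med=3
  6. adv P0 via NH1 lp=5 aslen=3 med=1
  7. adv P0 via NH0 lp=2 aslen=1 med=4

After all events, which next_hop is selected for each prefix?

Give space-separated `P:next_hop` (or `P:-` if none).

Answer: P0:NH1 P1:NH2

Derivation:
Op 1: best P0=NH1 P1=-
Op 2: best P0=NH1 P1=NH2
Op 3: best P0=NH1 P1=NH2
Op 4: best P0=NH1 P1=NH2
Op 5: best P0=NH1 P1=NH2
Op 6: best P0=NH1 P1=NH2
Op 7: best P0=NH1 P1=NH2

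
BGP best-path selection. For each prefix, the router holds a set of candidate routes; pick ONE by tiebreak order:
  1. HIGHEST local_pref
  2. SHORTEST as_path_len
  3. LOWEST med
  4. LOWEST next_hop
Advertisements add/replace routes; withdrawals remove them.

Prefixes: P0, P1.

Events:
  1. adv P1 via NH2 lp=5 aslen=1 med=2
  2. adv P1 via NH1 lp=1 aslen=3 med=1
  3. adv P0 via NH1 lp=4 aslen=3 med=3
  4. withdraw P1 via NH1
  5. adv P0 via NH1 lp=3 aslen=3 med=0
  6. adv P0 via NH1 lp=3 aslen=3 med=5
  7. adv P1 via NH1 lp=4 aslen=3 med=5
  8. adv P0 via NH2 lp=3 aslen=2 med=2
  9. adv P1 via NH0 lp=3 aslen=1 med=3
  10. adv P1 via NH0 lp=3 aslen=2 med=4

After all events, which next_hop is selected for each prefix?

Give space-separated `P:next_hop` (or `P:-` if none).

Op 1: best P0=- P1=NH2
Op 2: best P0=- P1=NH2
Op 3: best P0=NH1 P1=NH2
Op 4: best P0=NH1 P1=NH2
Op 5: best P0=NH1 P1=NH2
Op 6: best P0=NH1 P1=NH2
Op 7: best P0=NH1 P1=NH2
Op 8: best P0=NH2 P1=NH2
Op 9: best P0=NH2 P1=NH2
Op 10: best P0=NH2 P1=NH2

Answer: P0:NH2 P1:NH2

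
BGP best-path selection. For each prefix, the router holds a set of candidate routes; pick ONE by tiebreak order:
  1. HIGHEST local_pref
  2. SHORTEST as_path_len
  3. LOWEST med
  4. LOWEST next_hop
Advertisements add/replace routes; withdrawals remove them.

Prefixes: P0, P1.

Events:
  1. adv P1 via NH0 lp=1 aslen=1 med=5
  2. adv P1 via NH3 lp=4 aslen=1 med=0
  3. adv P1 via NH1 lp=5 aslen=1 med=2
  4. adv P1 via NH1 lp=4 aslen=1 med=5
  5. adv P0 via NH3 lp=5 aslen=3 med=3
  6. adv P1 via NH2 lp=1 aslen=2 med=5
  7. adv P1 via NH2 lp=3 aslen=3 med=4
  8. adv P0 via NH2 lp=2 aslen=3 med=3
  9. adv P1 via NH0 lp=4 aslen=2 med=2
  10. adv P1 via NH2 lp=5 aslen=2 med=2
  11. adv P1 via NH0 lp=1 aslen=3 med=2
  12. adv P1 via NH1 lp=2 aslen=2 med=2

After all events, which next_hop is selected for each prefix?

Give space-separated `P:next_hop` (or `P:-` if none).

Op 1: best P0=- P1=NH0
Op 2: best P0=- P1=NH3
Op 3: best P0=- P1=NH1
Op 4: best P0=- P1=NH3
Op 5: best P0=NH3 P1=NH3
Op 6: best P0=NH3 P1=NH3
Op 7: best P0=NH3 P1=NH3
Op 8: best P0=NH3 P1=NH3
Op 9: best P0=NH3 P1=NH3
Op 10: best P0=NH3 P1=NH2
Op 11: best P0=NH3 P1=NH2
Op 12: best P0=NH3 P1=NH2

Answer: P0:NH3 P1:NH2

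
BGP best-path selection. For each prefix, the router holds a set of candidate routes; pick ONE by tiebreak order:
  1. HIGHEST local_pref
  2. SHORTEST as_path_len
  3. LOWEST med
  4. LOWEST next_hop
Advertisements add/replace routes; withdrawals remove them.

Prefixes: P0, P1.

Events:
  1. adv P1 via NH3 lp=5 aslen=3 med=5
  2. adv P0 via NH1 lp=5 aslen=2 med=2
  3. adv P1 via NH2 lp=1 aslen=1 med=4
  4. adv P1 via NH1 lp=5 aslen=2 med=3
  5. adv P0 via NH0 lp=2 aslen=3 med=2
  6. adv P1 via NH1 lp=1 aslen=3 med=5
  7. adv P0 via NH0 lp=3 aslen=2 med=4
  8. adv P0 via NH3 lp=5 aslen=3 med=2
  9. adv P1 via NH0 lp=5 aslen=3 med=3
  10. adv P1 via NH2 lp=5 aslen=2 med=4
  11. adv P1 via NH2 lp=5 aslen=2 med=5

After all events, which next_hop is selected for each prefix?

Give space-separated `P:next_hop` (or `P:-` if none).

Op 1: best P0=- P1=NH3
Op 2: best P0=NH1 P1=NH3
Op 3: best P0=NH1 P1=NH3
Op 4: best P0=NH1 P1=NH1
Op 5: best P0=NH1 P1=NH1
Op 6: best P0=NH1 P1=NH3
Op 7: best P0=NH1 P1=NH3
Op 8: best P0=NH1 P1=NH3
Op 9: best P0=NH1 P1=NH0
Op 10: best P0=NH1 P1=NH2
Op 11: best P0=NH1 P1=NH2

Answer: P0:NH1 P1:NH2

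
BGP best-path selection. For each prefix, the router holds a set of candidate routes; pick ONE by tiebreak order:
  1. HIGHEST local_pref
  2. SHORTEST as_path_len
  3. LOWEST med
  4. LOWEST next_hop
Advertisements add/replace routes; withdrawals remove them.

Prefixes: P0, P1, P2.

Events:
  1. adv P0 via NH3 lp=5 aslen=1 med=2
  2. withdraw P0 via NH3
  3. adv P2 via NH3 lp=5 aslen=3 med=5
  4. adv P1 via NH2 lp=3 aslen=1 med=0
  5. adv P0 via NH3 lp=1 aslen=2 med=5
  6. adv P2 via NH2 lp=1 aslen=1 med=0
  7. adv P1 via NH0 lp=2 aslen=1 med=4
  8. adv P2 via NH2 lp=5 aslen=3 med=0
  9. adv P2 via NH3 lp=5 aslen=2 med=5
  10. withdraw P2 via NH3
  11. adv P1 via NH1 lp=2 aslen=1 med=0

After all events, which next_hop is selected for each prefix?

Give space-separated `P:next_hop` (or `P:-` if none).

Answer: P0:NH3 P1:NH2 P2:NH2

Derivation:
Op 1: best P0=NH3 P1=- P2=-
Op 2: best P0=- P1=- P2=-
Op 3: best P0=- P1=- P2=NH3
Op 4: best P0=- P1=NH2 P2=NH3
Op 5: best P0=NH3 P1=NH2 P2=NH3
Op 6: best P0=NH3 P1=NH2 P2=NH3
Op 7: best P0=NH3 P1=NH2 P2=NH3
Op 8: best P0=NH3 P1=NH2 P2=NH2
Op 9: best P0=NH3 P1=NH2 P2=NH3
Op 10: best P0=NH3 P1=NH2 P2=NH2
Op 11: best P0=NH3 P1=NH2 P2=NH2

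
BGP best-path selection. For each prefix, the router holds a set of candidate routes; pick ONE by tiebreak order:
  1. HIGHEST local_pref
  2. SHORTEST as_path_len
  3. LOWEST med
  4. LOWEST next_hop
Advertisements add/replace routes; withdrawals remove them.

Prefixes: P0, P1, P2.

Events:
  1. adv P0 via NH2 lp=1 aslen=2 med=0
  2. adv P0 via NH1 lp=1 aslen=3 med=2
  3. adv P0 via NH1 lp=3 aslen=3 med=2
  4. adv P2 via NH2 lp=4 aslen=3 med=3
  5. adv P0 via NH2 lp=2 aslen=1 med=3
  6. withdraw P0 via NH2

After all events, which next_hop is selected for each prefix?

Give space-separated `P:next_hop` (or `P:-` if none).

Op 1: best P0=NH2 P1=- P2=-
Op 2: best P0=NH2 P1=- P2=-
Op 3: best P0=NH1 P1=- P2=-
Op 4: best P0=NH1 P1=- P2=NH2
Op 5: best P0=NH1 P1=- P2=NH2
Op 6: best P0=NH1 P1=- P2=NH2

Answer: P0:NH1 P1:- P2:NH2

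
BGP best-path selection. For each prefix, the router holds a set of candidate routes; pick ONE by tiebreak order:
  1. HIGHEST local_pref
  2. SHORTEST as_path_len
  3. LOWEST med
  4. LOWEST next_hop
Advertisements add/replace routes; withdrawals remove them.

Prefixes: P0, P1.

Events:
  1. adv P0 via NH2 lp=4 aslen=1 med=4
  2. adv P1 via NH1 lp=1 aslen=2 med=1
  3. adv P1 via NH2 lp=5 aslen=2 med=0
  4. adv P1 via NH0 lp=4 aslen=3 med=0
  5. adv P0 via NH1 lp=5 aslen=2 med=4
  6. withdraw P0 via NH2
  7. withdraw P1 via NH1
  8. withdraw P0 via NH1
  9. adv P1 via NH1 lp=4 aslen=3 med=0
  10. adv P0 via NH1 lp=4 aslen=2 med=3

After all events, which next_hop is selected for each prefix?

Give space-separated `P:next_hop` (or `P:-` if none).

Op 1: best P0=NH2 P1=-
Op 2: best P0=NH2 P1=NH1
Op 3: best P0=NH2 P1=NH2
Op 4: best P0=NH2 P1=NH2
Op 5: best P0=NH1 P1=NH2
Op 6: best P0=NH1 P1=NH2
Op 7: best P0=NH1 P1=NH2
Op 8: best P0=- P1=NH2
Op 9: best P0=- P1=NH2
Op 10: best P0=NH1 P1=NH2

Answer: P0:NH1 P1:NH2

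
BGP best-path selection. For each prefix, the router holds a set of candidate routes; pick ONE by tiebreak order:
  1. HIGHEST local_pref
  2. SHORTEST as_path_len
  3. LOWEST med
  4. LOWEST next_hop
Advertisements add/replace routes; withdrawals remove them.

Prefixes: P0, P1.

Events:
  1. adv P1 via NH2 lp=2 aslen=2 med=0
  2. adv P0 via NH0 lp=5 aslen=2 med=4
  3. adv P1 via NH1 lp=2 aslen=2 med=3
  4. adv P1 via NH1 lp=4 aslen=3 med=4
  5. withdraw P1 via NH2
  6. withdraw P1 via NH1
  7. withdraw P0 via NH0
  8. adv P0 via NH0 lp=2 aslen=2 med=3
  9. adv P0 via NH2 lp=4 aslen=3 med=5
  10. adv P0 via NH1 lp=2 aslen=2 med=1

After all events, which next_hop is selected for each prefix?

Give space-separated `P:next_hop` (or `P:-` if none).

Op 1: best P0=- P1=NH2
Op 2: best P0=NH0 P1=NH2
Op 3: best P0=NH0 P1=NH2
Op 4: best P0=NH0 P1=NH1
Op 5: best P0=NH0 P1=NH1
Op 6: best P0=NH0 P1=-
Op 7: best P0=- P1=-
Op 8: best P0=NH0 P1=-
Op 9: best P0=NH2 P1=-
Op 10: best P0=NH2 P1=-

Answer: P0:NH2 P1:-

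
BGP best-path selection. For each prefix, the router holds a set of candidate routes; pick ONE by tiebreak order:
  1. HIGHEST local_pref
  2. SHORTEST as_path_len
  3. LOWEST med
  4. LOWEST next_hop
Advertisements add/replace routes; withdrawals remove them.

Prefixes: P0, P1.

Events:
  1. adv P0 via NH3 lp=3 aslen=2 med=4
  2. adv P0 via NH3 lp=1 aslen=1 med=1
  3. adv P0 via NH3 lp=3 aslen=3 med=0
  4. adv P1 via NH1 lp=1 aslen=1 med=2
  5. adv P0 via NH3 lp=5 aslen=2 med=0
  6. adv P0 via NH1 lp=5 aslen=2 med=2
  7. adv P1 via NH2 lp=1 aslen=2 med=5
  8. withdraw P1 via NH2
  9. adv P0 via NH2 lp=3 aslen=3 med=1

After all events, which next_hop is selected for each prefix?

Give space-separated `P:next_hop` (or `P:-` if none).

Op 1: best P0=NH3 P1=-
Op 2: best P0=NH3 P1=-
Op 3: best P0=NH3 P1=-
Op 4: best P0=NH3 P1=NH1
Op 5: best P0=NH3 P1=NH1
Op 6: best P0=NH3 P1=NH1
Op 7: best P0=NH3 P1=NH1
Op 8: best P0=NH3 P1=NH1
Op 9: best P0=NH3 P1=NH1

Answer: P0:NH3 P1:NH1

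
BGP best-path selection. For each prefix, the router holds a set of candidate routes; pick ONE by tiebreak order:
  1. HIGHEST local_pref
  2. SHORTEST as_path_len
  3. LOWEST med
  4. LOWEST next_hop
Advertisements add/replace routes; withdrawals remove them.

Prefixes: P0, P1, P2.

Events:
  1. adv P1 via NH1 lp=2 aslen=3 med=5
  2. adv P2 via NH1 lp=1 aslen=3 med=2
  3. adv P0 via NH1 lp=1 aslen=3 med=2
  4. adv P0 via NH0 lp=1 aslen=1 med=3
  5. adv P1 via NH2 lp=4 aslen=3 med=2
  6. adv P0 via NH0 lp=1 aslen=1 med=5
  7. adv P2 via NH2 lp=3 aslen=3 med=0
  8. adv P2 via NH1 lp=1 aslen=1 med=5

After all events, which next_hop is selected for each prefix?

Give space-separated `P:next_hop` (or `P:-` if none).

Op 1: best P0=- P1=NH1 P2=-
Op 2: best P0=- P1=NH1 P2=NH1
Op 3: best P0=NH1 P1=NH1 P2=NH1
Op 4: best P0=NH0 P1=NH1 P2=NH1
Op 5: best P0=NH0 P1=NH2 P2=NH1
Op 6: best P0=NH0 P1=NH2 P2=NH1
Op 7: best P0=NH0 P1=NH2 P2=NH2
Op 8: best P0=NH0 P1=NH2 P2=NH2

Answer: P0:NH0 P1:NH2 P2:NH2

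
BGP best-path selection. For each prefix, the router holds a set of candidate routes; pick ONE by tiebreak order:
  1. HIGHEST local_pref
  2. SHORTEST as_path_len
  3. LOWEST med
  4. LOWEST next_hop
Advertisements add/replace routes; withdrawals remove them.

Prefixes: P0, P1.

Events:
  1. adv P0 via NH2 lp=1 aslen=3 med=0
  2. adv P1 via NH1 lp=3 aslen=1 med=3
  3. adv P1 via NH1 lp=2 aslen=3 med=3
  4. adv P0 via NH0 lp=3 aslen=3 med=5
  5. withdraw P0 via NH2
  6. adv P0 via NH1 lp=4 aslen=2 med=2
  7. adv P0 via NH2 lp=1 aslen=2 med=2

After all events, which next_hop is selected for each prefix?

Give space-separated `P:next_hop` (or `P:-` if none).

Answer: P0:NH1 P1:NH1

Derivation:
Op 1: best P0=NH2 P1=-
Op 2: best P0=NH2 P1=NH1
Op 3: best P0=NH2 P1=NH1
Op 4: best P0=NH0 P1=NH1
Op 5: best P0=NH0 P1=NH1
Op 6: best P0=NH1 P1=NH1
Op 7: best P0=NH1 P1=NH1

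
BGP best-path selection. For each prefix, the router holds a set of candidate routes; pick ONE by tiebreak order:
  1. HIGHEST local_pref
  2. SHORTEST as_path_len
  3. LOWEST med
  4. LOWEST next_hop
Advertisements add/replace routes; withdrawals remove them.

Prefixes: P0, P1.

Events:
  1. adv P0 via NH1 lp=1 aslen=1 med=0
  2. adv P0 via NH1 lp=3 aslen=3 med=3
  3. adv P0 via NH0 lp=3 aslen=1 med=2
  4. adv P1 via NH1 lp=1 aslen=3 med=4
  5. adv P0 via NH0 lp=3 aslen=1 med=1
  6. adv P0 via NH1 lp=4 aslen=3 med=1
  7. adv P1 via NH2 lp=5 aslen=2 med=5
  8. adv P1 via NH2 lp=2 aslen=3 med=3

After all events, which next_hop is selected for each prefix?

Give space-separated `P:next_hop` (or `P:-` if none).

Op 1: best P0=NH1 P1=-
Op 2: best P0=NH1 P1=-
Op 3: best P0=NH0 P1=-
Op 4: best P0=NH0 P1=NH1
Op 5: best P0=NH0 P1=NH1
Op 6: best P0=NH1 P1=NH1
Op 7: best P0=NH1 P1=NH2
Op 8: best P0=NH1 P1=NH2

Answer: P0:NH1 P1:NH2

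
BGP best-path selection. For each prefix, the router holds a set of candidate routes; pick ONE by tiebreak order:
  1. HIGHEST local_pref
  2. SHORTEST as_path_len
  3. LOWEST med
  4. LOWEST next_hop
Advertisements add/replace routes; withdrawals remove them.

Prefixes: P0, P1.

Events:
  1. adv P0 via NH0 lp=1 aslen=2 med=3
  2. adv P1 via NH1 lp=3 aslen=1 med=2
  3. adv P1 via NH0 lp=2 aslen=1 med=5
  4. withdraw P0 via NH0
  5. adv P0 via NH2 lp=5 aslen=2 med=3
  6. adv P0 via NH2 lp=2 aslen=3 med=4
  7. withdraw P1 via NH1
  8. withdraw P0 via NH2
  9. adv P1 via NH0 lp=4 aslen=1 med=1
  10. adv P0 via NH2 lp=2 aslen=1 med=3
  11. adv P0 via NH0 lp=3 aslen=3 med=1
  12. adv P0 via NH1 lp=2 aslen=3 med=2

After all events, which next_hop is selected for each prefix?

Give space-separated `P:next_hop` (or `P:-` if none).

Answer: P0:NH0 P1:NH0

Derivation:
Op 1: best P0=NH0 P1=-
Op 2: best P0=NH0 P1=NH1
Op 3: best P0=NH0 P1=NH1
Op 4: best P0=- P1=NH1
Op 5: best P0=NH2 P1=NH1
Op 6: best P0=NH2 P1=NH1
Op 7: best P0=NH2 P1=NH0
Op 8: best P0=- P1=NH0
Op 9: best P0=- P1=NH0
Op 10: best P0=NH2 P1=NH0
Op 11: best P0=NH0 P1=NH0
Op 12: best P0=NH0 P1=NH0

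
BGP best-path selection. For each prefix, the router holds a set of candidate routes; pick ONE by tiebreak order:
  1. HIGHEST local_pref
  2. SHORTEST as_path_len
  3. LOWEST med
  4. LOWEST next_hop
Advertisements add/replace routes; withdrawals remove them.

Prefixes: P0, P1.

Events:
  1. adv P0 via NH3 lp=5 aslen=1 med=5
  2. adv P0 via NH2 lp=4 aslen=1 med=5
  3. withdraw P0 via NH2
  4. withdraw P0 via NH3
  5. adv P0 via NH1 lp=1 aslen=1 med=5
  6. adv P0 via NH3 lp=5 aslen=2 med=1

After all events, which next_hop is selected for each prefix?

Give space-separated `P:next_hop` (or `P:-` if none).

Answer: P0:NH3 P1:-

Derivation:
Op 1: best P0=NH3 P1=-
Op 2: best P0=NH3 P1=-
Op 3: best P0=NH3 P1=-
Op 4: best P0=- P1=-
Op 5: best P0=NH1 P1=-
Op 6: best P0=NH3 P1=-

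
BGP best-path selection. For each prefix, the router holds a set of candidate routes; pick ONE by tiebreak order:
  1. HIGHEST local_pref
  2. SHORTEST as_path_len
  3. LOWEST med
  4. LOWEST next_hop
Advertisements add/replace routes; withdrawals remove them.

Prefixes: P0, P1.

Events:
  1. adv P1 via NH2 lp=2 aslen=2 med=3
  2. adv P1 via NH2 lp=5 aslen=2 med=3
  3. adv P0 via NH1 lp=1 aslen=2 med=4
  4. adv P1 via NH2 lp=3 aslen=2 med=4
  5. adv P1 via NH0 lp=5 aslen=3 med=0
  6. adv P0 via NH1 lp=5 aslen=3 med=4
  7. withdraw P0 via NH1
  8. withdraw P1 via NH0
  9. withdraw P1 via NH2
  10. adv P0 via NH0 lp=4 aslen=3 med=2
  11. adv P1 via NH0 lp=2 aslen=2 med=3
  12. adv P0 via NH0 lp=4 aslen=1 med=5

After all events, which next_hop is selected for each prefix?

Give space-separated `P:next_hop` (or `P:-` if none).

Op 1: best P0=- P1=NH2
Op 2: best P0=- P1=NH2
Op 3: best P0=NH1 P1=NH2
Op 4: best P0=NH1 P1=NH2
Op 5: best P0=NH1 P1=NH0
Op 6: best P0=NH1 P1=NH0
Op 7: best P0=- P1=NH0
Op 8: best P0=- P1=NH2
Op 9: best P0=- P1=-
Op 10: best P0=NH0 P1=-
Op 11: best P0=NH0 P1=NH0
Op 12: best P0=NH0 P1=NH0

Answer: P0:NH0 P1:NH0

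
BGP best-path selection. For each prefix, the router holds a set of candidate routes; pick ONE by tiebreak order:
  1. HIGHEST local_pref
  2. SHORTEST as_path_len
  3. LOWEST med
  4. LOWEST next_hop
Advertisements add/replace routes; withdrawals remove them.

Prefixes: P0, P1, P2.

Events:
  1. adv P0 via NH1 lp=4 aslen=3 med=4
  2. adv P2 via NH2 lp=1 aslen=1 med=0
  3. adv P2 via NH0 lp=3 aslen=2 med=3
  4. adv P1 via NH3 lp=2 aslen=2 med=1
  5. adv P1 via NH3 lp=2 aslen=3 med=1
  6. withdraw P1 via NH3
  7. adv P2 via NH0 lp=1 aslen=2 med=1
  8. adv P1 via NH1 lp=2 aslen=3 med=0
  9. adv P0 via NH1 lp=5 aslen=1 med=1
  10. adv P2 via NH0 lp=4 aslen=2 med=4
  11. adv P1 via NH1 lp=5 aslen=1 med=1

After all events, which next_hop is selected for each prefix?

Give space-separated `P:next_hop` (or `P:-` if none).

Answer: P0:NH1 P1:NH1 P2:NH0

Derivation:
Op 1: best P0=NH1 P1=- P2=-
Op 2: best P0=NH1 P1=- P2=NH2
Op 3: best P0=NH1 P1=- P2=NH0
Op 4: best P0=NH1 P1=NH3 P2=NH0
Op 5: best P0=NH1 P1=NH3 P2=NH0
Op 6: best P0=NH1 P1=- P2=NH0
Op 7: best P0=NH1 P1=- P2=NH2
Op 8: best P0=NH1 P1=NH1 P2=NH2
Op 9: best P0=NH1 P1=NH1 P2=NH2
Op 10: best P0=NH1 P1=NH1 P2=NH0
Op 11: best P0=NH1 P1=NH1 P2=NH0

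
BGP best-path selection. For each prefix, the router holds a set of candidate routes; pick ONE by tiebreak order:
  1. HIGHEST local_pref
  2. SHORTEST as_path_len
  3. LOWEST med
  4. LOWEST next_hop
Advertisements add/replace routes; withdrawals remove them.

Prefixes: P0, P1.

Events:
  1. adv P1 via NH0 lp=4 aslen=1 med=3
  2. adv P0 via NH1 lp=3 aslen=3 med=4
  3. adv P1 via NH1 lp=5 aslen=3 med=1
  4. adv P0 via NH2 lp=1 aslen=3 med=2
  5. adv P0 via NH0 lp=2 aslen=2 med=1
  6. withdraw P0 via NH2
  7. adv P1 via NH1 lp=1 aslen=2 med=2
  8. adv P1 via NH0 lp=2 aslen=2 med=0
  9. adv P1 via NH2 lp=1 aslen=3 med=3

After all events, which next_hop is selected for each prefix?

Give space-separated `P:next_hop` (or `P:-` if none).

Answer: P0:NH1 P1:NH0

Derivation:
Op 1: best P0=- P1=NH0
Op 2: best P0=NH1 P1=NH0
Op 3: best P0=NH1 P1=NH1
Op 4: best P0=NH1 P1=NH1
Op 5: best P0=NH1 P1=NH1
Op 6: best P0=NH1 P1=NH1
Op 7: best P0=NH1 P1=NH0
Op 8: best P0=NH1 P1=NH0
Op 9: best P0=NH1 P1=NH0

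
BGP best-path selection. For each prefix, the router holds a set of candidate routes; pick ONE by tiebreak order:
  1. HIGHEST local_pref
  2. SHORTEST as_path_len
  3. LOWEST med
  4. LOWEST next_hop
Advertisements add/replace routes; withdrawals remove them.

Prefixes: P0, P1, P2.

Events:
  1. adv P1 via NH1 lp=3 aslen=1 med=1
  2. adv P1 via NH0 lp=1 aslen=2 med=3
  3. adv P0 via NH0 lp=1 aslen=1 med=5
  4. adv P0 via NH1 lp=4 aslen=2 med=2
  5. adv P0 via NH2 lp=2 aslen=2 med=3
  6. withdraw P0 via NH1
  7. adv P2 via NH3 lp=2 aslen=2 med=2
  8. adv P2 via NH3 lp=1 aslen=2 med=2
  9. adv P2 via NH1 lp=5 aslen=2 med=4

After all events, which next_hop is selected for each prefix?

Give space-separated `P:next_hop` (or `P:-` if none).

Op 1: best P0=- P1=NH1 P2=-
Op 2: best P0=- P1=NH1 P2=-
Op 3: best P0=NH0 P1=NH1 P2=-
Op 4: best P0=NH1 P1=NH1 P2=-
Op 5: best P0=NH1 P1=NH1 P2=-
Op 6: best P0=NH2 P1=NH1 P2=-
Op 7: best P0=NH2 P1=NH1 P2=NH3
Op 8: best P0=NH2 P1=NH1 P2=NH3
Op 9: best P0=NH2 P1=NH1 P2=NH1

Answer: P0:NH2 P1:NH1 P2:NH1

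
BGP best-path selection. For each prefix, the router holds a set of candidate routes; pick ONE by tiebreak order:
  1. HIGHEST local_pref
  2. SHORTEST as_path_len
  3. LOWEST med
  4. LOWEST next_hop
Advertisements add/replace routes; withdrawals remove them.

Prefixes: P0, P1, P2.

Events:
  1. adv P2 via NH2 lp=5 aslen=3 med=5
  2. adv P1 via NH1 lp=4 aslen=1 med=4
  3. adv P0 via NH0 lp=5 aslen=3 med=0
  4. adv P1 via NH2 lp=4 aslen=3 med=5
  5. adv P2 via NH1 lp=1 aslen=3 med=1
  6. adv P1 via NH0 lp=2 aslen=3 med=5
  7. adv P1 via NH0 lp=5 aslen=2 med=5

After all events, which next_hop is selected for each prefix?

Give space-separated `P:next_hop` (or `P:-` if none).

Answer: P0:NH0 P1:NH0 P2:NH2

Derivation:
Op 1: best P0=- P1=- P2=NH2
Op 2: best P0=- P1=NH1 P2=NH2
Op 3: best P0=NH0 P1=NH1 P2=NH2
Op 4: best P0=NH0 P1=NH1 P2=NH2
Op 5: best P0=NH0 P1=NH1 P2=NH2
Op 6: best P0=NH0 P1=NH1 P2=NH2
Op 7: best P0=NH0 P1=NH0 P2=NH2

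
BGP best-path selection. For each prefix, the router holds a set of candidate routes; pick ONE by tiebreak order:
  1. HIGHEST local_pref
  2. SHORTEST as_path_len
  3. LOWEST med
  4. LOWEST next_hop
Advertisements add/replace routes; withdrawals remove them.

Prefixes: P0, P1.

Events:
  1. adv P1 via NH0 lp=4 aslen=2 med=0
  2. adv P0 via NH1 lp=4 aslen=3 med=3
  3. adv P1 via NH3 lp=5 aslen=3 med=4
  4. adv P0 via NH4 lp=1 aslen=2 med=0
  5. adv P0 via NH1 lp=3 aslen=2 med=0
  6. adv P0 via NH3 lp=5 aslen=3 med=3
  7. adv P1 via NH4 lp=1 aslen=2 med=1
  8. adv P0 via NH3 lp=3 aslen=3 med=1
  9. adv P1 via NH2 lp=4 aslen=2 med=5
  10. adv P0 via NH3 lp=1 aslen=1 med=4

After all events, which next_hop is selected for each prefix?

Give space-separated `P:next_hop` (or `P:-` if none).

Answer: P0:NH1 P1:NH3

Derivation:
Op 1: best P0=- P1=NH0
Op 2: best P0=NH1 P1=NH0
Op 3: best P0=NH1 P1=NH3
Op 4: best P0=NH1 P1=NH3
Op 5: best P0=NH1 P1=NH3
Op 6: best P0=NH3 P1=NH3
Op 7: best P0=NH3 P1=NH3
Op 8: best P0=NH1 P1=NH3
Op 9: best P0=NH1 P1=NH3
Op 10: best P0=NH1 P1=NH3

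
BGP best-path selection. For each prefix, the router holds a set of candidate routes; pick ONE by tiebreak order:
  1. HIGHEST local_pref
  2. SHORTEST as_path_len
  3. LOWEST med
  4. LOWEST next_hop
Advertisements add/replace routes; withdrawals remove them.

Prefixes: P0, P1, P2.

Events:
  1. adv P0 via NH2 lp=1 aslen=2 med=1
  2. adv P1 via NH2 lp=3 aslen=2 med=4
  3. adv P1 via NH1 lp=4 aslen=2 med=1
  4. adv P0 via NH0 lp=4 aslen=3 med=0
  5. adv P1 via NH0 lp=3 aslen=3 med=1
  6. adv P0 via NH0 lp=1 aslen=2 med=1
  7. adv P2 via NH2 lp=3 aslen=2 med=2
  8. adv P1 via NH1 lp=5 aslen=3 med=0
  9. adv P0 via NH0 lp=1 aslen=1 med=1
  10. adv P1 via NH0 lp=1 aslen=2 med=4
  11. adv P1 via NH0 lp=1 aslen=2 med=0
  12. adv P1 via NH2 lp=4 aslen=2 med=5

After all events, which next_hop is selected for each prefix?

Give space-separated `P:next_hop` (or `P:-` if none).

Op 1: best P0=NH2 P1=- P2=-
Op 2: best P0=NH2 P1=NH2 P2=-
Op 3: best P0=NH2 P1=NH1 P2=-
Op 4: best P0=NH0 P1=NH1 P2=-
Op 5: best P0=NH0 P1=NH1 P2=-
Op 6: best P0=NH0 P1=NH1 P2=-
Op 7: best P0=NH0 P1=NH1 P2=NH2
Op 8: best P0=NH0 P1=NH1 P2=NH2
Op 9: best P0=NH0 P1=NH1 P2=NH2
Op 10: best P0=NH0 P1=NH1 P2=NH2
Op 11: best P0=NH0 P1=NH1 P2=NH2
Op 12: best P0=NH0 P1=NH1 P2=NH2

Answer: P0:NH0 P1:NH1 P2:NH2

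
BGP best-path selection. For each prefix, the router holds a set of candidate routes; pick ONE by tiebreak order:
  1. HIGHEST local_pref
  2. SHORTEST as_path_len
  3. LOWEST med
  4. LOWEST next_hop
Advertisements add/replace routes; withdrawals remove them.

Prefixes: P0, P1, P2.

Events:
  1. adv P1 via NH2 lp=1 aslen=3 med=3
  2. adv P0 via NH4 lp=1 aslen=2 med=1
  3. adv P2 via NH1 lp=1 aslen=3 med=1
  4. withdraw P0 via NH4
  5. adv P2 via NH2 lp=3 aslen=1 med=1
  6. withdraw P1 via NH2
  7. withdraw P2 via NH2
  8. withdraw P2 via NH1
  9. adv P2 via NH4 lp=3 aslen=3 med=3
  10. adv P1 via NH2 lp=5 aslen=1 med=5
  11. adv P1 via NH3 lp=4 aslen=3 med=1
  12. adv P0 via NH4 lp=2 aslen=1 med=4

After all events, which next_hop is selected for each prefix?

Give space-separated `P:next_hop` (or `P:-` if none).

Op 1: best P0=- P1=NH2 P2=-
Op 2: best P0=NH4 P1=NH2 P2=-
Op 3: best P0=NH4 P1=NH2 P2=NH1
Op 4: best P0=- P1=NH2 P2=NH1
Op 5: best P0=- P1=NH2 P2=NH2
Op 6: best P0=- P1=- P2=NH2
Op 7: best P0=- P1=- P2=NH1
Op 8: best P0=- P1=- P2=-
Op 9: best P0=- P1=- P2=NH4
Op 10: best P0=- P1=NH2 P2=NH4
Op 11: best P0=- P1=NH2 P2=NH4
Op 12: best P0=NH4 P1=NH2 P2=NH4

Answer: P0:NH4 P1:NH2 P2:NH4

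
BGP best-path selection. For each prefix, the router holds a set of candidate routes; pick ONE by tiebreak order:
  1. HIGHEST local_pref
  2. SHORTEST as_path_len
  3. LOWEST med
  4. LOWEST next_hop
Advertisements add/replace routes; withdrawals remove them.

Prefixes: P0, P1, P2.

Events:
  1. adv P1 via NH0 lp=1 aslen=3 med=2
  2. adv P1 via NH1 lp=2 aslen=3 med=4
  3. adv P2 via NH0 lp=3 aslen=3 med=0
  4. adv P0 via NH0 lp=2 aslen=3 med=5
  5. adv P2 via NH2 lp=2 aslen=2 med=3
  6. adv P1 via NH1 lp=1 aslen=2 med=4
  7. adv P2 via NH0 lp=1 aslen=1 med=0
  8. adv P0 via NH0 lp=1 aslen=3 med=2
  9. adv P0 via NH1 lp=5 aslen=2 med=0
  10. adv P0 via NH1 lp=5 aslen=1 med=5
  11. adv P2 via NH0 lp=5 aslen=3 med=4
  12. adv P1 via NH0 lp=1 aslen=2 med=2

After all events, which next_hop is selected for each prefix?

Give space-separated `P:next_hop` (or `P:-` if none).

Op 1: best P0=- P1=NH0 P2=-
Op 2: best P0=- P1=NH1 P2=-
Op 3: best P0=- P1=NH1 P2=NH0
Op 4: best P0=NH0 P1=NH1 P2=NH0
Op 5: best P0=NH0 P1=NH1 P2=NH0
Op 6: best P0=NH0 P1=NH1 P2=NH0
Op 7: best P0=NH0 P1=NH1 P2=NH2
Op 8: best P0=NH0 P1=NH1 P2=NH2
Op 9: best P0=NH1 P1=NH1 P2=NH2
Op 10: best P0=NH1 P1=NH1 P2=NH2
Op 11: best P0=NH1 P1=NH1 P2=NH0
Op 12: best P0=NH1 P1=NH0 P2=NH0

Answer: P0:NH1 P1:NH0 P2:NH0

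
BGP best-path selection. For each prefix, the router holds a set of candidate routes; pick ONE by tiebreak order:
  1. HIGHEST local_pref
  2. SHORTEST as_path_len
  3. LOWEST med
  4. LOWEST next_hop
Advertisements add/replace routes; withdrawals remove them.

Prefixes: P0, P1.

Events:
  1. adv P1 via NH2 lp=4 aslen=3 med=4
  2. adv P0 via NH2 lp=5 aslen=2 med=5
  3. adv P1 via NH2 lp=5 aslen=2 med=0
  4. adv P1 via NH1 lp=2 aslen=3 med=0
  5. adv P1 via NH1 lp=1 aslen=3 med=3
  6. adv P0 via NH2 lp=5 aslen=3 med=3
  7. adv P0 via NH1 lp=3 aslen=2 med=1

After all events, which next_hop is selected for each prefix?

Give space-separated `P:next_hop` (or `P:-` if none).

Answer: P0:NH2 P1:NH2

Derivation:
Op 1: best P0=- P1=NH2
Op 2: best P0=NH2 P1=NH2
Op 3: best P0=NH2 P1=NH2
Op 4: best P0=NH2 P1=NH2
Op 5: best P0=NH2 P1=NH2
Op 6: best P0=NH2 P1=NH2
Op 7: best P0=NH2 P1=NH2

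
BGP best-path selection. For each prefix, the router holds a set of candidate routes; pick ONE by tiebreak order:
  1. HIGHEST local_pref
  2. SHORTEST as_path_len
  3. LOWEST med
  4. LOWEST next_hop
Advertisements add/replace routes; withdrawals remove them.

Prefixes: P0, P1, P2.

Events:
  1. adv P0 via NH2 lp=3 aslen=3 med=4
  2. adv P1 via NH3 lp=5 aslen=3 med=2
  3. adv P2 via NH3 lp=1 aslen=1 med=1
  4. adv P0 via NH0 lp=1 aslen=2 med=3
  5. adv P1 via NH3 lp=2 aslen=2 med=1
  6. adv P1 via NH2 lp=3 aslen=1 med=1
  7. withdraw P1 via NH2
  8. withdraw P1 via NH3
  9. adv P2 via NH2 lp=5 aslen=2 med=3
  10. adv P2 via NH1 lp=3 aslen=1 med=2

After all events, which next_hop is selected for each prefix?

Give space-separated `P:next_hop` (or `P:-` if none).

Op 1: best P0=NH2 P1=- P2=-
Op 2: best P0=NH2 P1=NH3 P2=-
Op 3: best P0=NH2 P1=NH3 P2=NH3
Op 4: best P0=NH2 P1=NH3 P2=NH3
Op 5: best P0=NH2 P1=NH3 P2=NH3
Op 6: best P0=NH2 P1=NH2 P2=NH3
Op 7: best P0=NH2 P1=NH3 P2=NH3
Op 8: best P0=NH2 P1=- P2=NH3
Op 9: best P0=NH2 P1=- P2=NH2
Op 10: best P0=NH2 P1=- P2=NH2

Answer: P0:NH2 P1:- P2:NH2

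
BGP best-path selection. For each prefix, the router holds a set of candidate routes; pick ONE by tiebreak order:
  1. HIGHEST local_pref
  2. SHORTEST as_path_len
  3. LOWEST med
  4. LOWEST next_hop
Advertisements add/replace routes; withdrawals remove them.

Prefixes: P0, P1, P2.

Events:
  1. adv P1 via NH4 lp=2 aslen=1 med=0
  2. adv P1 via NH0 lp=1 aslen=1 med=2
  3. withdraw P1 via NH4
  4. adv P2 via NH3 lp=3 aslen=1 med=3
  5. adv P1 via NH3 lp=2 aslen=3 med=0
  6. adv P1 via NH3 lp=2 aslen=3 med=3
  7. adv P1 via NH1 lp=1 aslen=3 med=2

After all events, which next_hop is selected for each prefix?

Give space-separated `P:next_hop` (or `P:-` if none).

Answer: P0:- P1:NH3 P2:NH3

Derivation:
Op 1: best P0=- P1=NH4 P2=-
Op 2: best P0=- P1=NH4 P2=-
Op 3: best P0=- P1=NH0 P2=-
Op 4: best P0=- P1=NH0 P2=NH3
Op 5: best P0=- P1=NH3 P2=NH3
Op 6: best P0=- P1=NH3 P2=NH3
Op 7: best P0=- P1=NH3 P2=NH3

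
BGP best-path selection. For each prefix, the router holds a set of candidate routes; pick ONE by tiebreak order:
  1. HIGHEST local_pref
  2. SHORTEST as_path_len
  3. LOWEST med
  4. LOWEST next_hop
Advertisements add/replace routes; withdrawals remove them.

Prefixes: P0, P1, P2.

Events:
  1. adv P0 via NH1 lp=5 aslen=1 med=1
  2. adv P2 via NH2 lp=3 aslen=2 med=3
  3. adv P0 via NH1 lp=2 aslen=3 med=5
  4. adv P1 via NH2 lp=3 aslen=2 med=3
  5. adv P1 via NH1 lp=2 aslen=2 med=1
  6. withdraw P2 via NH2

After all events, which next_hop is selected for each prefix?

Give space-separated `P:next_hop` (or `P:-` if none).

Op 1: best P0=NH1 P1=- P2=-
Op 2: best P0=NH1 P1=- P2=NH2
Op 3: best P0=NH1 P1=- P2=NH2
Op 4: best P0=NH1 P1=NH2 P2=NH2
Op 5: best P0=NH1 P1=NH2 P2=NH2
Op 6: best P0=NH1 P1=NH2 P2=-

Answer: P0:NH1 P1:NH2 P2:-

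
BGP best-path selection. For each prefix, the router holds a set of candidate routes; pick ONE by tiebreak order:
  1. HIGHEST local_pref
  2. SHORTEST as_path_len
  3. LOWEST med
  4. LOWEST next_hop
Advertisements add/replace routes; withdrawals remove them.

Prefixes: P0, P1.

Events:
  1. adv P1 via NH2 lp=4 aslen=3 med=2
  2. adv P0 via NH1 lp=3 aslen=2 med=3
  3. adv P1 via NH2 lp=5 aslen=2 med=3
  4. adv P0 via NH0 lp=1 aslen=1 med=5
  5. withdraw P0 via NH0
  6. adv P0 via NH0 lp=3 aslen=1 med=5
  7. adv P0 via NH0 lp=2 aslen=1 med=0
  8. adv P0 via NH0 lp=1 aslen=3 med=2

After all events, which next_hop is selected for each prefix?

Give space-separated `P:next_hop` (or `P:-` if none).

Op 1: best P0=- P1=NH2
Op 2: best P0=NH1 P1=NH2
Op 3: best P0=NH1 P1=NH2
Op 4: best P0=NH1 P1=NH2
Op 5: best P0=NH1 P1=NH2
Op 6: best P0=NH0 P1=NH2
Op 7: best P0=NH1 P1=NH2
Op 8: best P0=NH1 P1=NH2

Answer: P0:NH1 P1:NH2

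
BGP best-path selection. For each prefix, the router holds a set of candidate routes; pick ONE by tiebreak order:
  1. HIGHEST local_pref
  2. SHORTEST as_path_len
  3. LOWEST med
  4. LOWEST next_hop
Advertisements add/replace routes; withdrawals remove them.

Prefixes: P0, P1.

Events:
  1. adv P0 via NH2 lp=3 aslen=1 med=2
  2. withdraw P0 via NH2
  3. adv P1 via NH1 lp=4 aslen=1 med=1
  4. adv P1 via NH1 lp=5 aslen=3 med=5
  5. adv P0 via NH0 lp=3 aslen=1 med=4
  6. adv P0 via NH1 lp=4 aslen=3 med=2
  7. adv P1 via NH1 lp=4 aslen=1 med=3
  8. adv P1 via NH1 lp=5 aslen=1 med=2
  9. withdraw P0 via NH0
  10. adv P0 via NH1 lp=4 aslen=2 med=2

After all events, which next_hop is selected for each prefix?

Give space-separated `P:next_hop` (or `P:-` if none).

Op 1: best P0=NH2 P1=-
Op 2: best P0=- P1=-
Op 3: best P0=- P1=NH1
Op 4: best P0=- P1=NH1
Op 5: best P0=NH0 P1=NH1
Op 6: best P0=NH1 P1=NH1
Op 7: best P0=NH1 P1=NH1
Op 8: best P0=NH1 P1=NH1
Op 9: best P0=NH1 P1=NH1
Op 10: best P0=NH1 P1=NH1

Answer: P0:NH1 P1:NH1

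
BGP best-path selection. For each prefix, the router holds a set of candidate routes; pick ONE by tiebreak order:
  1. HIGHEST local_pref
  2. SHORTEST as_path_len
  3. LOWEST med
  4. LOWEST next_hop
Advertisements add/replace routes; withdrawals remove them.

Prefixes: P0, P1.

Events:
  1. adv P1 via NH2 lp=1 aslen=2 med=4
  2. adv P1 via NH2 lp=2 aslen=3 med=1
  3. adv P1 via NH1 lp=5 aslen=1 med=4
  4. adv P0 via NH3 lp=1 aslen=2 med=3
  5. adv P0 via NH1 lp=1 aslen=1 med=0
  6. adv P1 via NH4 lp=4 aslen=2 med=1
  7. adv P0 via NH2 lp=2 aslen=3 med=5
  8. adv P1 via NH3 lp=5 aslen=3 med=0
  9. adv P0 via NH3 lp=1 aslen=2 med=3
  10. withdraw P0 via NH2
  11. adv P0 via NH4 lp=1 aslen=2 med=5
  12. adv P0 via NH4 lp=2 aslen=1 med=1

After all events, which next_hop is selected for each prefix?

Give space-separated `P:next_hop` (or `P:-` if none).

Answer: P0:NH4 P1:NH1

Derivation:
Op 1: best P0=- P1=NH2
Op 2: best P0=- P1=NH2
Op 3: best P0=- P1=NH1
Op 4: best P0=NH3 P1=NH1
Op 5: best P0=NH1 P1=NH1
Op 6: best P0=NH1 P1=NH1
Op 7: best P0=NH2 P1=NH1
Op 8: best P0=NH2 P1=NH1
Op 9: best P0=NH2 P1=NH1
Op 10: best P0=NH1 P1=NH1
Op 11: best P0=NH1 P1=NH1
Op 12: best P0=NH4 P1=NH1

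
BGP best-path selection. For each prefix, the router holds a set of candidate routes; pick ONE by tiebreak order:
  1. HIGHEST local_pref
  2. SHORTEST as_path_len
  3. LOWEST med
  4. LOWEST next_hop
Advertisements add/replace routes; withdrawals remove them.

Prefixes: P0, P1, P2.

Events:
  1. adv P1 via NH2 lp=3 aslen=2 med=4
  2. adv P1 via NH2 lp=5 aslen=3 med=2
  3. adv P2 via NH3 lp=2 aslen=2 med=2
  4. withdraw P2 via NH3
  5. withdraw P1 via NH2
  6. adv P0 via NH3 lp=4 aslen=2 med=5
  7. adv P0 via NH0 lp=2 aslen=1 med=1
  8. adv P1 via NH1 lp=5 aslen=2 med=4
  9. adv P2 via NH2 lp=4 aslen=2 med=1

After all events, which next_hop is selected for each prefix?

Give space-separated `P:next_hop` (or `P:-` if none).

Answer: P0:NH3 P1:NH1 P2:NH2

Derivation:
Op 1: best P0=- P1=NH2 P2=-
Op 2: best P0=- P1=NH2 P2=-
Op 3: best P0=- P1=NH2 P2=NH3
Op 4: best P0=- P1=NH2 P2=-
Op 5: best P0=- P1=- P2=-
Op 6: best P0=NH3 P1=- P2=-
Op 7: best P0=NH3 P1=- P2=-
Op 8: best P0=NH3 P1=NH1 P2=-
Op 9: best P0=NH3 P1=NH1 P2=NH2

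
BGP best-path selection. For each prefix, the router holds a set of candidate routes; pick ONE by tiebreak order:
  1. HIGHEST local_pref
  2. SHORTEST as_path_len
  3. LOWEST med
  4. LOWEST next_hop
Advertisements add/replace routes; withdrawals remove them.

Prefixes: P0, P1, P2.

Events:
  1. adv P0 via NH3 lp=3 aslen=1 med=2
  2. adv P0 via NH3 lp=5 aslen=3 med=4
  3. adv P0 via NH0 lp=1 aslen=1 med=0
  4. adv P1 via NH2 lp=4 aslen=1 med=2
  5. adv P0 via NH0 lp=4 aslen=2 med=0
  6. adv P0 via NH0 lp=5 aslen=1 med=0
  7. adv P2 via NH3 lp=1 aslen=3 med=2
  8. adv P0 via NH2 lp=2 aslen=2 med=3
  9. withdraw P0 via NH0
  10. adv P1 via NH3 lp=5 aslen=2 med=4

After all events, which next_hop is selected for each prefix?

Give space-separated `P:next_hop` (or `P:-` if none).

Answer: P0:NH3 P1:NH3 P2:NH3

Derivation:
Op 1: best P0=NH3 P1=- P2=-
Op 2: best P0=NH3 P1=- P2=-
Op 3: best P0=NH3 P1=- P2=-
Op 4: best P0=NH3 P1=NH2 P2=-
Op 5: best P0=NH3 P1=NH2 P2=-
Op 6: best P0=NH0 P1=NH2 P2=-
Op 7: best P0=NH0 P1=NH2 P2=NH3
Op 8: best P0=NH0 P1=NH2 P2=NH3
Op 9: best P0=NH3 P1=NH2 P2=NH3
Op 10: best P0=NH3 P1=NH3 P2=NH3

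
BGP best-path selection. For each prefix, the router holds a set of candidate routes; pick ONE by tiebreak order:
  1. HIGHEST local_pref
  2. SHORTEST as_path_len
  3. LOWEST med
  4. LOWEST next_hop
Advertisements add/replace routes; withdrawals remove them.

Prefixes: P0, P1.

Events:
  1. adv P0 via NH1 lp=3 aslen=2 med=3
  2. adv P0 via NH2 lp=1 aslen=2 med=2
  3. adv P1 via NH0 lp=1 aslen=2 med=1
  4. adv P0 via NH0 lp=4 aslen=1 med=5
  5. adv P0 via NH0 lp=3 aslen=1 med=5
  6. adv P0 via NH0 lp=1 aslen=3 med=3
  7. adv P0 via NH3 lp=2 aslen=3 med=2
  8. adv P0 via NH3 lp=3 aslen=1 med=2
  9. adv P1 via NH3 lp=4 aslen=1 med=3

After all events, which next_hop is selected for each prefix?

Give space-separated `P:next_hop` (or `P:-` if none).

Op 1: best P0=NH1 P1=-
Op 2: best P0=NH1 P1=-
Op 3: best P0=NH1 P1=NH0
Op 4: best P0=NH0 P1=NH0
Op 5: best P0=NH0 P1=NH0
Op 6: best P0=NH1 P1=NH0
Op 7: best P0=NH1 P1=NH0
Op 8: best P0=NH3 P1=NH0
Op 9: best P0=NH3 P1=NH3

Answer: P0:NH3 P1:NH3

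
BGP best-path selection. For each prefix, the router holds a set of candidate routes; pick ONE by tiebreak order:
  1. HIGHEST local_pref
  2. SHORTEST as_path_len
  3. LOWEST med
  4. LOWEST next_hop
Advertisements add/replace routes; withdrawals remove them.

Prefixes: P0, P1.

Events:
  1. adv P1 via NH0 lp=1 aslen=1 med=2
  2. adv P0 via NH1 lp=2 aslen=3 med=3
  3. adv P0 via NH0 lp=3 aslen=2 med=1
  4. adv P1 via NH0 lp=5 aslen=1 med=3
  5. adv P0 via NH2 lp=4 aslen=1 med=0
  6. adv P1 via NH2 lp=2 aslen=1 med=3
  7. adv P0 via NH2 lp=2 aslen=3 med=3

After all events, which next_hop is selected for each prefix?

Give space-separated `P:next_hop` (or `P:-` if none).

Op 1: best P0=- P1=NH0
Op 2: best P0=NH1 P1=NH0
Op 3: best P0=NH0 P1=NH0
Op 4: best P0=NH0 P1=NH0
Op 5: best P0=NH2 P1=NH0
Op 6: best P0=NH2 P1=NH0
Op 7: best P0=NH0 P1=NH0

Answer: P0:NH0 P1:NH0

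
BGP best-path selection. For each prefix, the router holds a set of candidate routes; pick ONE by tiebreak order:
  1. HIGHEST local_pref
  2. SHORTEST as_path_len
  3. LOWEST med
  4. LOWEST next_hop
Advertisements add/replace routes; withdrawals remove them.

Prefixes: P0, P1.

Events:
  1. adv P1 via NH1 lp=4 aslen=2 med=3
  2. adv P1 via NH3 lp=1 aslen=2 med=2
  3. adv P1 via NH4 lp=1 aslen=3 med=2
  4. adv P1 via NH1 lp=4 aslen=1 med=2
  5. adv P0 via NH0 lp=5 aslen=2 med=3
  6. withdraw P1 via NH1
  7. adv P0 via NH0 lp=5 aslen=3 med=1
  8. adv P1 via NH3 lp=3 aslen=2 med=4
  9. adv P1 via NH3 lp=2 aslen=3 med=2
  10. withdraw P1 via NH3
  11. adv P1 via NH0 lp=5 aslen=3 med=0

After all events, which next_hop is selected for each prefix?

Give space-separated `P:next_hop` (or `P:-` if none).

Answer: P0:NH0 P1:NH0

Derivation:
Op 1: best P0=- P1=NH1
Op 2: best P0=- P1=NH1
Op 3: best P0=- P1=NH1
Op 4: best P0=- P1=NH1
Op 5: best P0=NH0 P1=NH1
Op 6: best P0=NH0 P1=NH3
Op 7: best P0=NH0 P1=NH3
Op 8: best P0=NH0 P1=NH3
Op 9: best P0=NH0 P1=NH3
Op 10: best P0=NH0 P1=NH4
Op 11: best P0=NH0 P1=NH0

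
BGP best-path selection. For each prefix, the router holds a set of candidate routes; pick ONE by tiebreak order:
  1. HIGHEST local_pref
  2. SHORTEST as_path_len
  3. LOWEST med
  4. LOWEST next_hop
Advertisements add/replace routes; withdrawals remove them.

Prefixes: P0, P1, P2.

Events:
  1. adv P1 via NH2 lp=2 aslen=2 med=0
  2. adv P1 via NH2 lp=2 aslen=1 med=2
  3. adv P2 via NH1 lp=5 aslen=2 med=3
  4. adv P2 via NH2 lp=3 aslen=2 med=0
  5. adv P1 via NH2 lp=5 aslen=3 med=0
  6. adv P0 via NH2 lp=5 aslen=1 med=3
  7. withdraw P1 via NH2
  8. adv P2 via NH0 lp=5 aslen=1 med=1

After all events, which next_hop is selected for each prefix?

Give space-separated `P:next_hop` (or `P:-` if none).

Answer: P0:NH2 P1:- P2:NH0

Derivation:
Op 1: best P0=- P1=NH2 P2=-
Op 2: best P0=- P1=NH2 P2=-
Op 3: best P0=- P1=NH2 P2=NH1
Op 4: best P0=- P1=NH2 P2=NH1
Op 5: best P0=- P1=NH2 P2=NH1
Op 6: best P0=NH2 P1=NH2 P2=NH1
Op 7: best P0=NH2 P1=- P2=NH1
Op 8: best P0=NH2 P1=- P2=NH0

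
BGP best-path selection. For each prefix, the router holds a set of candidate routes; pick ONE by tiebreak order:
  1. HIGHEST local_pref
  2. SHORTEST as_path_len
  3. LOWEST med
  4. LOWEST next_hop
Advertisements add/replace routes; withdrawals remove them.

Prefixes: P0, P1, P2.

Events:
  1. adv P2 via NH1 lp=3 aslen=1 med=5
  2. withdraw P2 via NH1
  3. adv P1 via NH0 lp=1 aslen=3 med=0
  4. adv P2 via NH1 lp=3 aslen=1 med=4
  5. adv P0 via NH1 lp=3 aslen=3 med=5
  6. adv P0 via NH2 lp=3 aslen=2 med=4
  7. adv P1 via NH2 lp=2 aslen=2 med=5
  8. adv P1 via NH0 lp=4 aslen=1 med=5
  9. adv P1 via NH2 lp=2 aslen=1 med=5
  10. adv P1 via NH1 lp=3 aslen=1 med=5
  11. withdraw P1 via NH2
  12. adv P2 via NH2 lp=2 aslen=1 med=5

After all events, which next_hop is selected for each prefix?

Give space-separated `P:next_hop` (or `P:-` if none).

Answer: P0:NH2 P1:NH0 P2:NH1

Derivation:
Op 1: best P0=- P1=- P2=NH1
Op 2: best P0=- P1=- P2=-
Op 3: best P0=- P1=NH0 P2=-
Op 4: best P0=- P1=NH0 P2=NH1
Op 5: best P0=NH1 P1=NH0 P2=NH1
Op 6: best P0=NH2 P1=NH0 P2=NH1
Op 7: best P0=NH2 P1=NH2 P2=NH1
Op 8: best P0=NH2 P1=NH0 P2=NH1
Op 9: best P0=NH2 P1=NH0 P2=NH1
Op 10: best P0=NH2 P1=NH0 P2=NH1
Op 11: best P0=NH2 P1=NH0 P2=NH1
Op 12: best P0=NH2 P1=NH0 P2=NH1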